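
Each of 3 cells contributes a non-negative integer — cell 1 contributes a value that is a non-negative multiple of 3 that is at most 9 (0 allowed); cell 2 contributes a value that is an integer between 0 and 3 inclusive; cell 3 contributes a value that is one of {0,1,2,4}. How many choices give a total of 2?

3

The generating function for the choices is (1 + t^3 + t^6 + t^9)·(1 + t + t^2 + t^3)·(1 + t + t^2 + t^4); the count is [t^2].
(1 + t^3 + t^6 + t^9) has coefficients 1,0,0 for degrees 0…2.
(1 + t + t^2 + t^3) has coefficients 1,1,1 for degrees 0…2.
Finally multiplying by (1 + t + t^2 + t^4), the product of all factors after the first has coefficients 1,2,3 for degrees 0…2.
[t^2] = 1·3 = 3.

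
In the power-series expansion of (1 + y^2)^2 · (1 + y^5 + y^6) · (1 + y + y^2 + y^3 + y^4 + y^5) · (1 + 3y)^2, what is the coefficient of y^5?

56

(1 + y^2)^2 has coefficients 1,0,2,0,1 for degrees 0…4.
(1 + y^5 + y^6) has coefficients 1,0,0,0,0,1 for degrees 0…5.
Multiplying by (1 + y + y^2 + y^3 + y^4 + y^5) gives running coefficients 1,1,1,1,1,2 for degrees 0…5.
Finally multiplying by (1 + 3y)^2, the product of all factors after the first has coefficients 1,7,16,16,16,17 for degrees 0…5.
[y^5] = 1·17 + 2·16 + 1·7 = 56.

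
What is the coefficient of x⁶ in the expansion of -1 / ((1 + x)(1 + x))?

-7

The denominator gives the recurrence a_n = −2a_(n−1) − a_(n−2) for n ≥ 2; the numerator fixes a_0 = -1, a_1 = 2.
Iterating: -1, 2, -3, 4, -5, 6, -7, so a_6 = -7.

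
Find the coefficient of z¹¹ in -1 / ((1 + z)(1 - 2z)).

-1365

Partial fractions give a closed form: a_n = (-1/3)·(-1)^n + (-2/3)·2^n.
At n = 11: a_11 = -1365.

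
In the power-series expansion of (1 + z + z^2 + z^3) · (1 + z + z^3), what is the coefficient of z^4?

2

(1 + z + z^2 + z^3) has coefficients 1,1,1,1 for degrees 0…3.
(1 + z + z^3) has coefficients 1,1,0,1,0 for degrees 0…4.
[z^4] = 1·0 + 1·1 + 1·0 + 1·1 = 2.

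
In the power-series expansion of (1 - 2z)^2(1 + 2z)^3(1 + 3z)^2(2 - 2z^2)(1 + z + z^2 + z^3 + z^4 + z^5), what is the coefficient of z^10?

(1 - 2z)^2 has coefficients 1,-4,4 for degrees 0…2.
(1 + 2z)^3 has coefficients 1,6,12,8,0,0,0,0,0,0,0 for degrees 0…10.
Multiplying by (1 + 3z)^2 gives running coefficients 1,12,57,134,156,72,0,0,0,0,0 for degrees 0…10.
Multiplying by (2 - 2z^2) gives running coefficients 2,24,112,244,198,-124,-312,-144,0,0,0 for degrees 0…10.
Finally multiplying by (1 + z + z^2 + z^3 + z^4 + z^5), the product of all factors after the first has coefficients 2,26,138,382,580,456,142,-26,-138,-382,-580 for degrees 0…10.
[z^10] = 1·(-580) − 4·(-382) + 4·(-138) = 396.

396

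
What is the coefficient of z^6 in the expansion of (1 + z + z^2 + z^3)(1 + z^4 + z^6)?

(1 + z + z^2 + z^3) has coefficients 1,1,1,1 for degrees 0…3.
(1 + z^4 + z^6) has coefficients 1,0,0,0,1,0,1 for degrees 0…6.
[z^6] = 1·1 + 1·0 + 1·1 + 1·0 = 2.

2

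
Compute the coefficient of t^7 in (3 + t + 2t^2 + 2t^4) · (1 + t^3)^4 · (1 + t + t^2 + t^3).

(3 + t + 2t^2 + 2t^4) has coefficients 3,1,2,0,2 for degrees 0…4.
(1 + t^3)^4 has coefficients 1,0,0,4,0,0,6,0 for degrees 0…7.
Finally multiplying by (1 + t + t^2 + t^3), the product of all factors after the first has coefficients 1,1,1,5,4,4,10,6 for degrees 0…7.
[t^7] = 3·6 + 1·10 + 2·4 + 2·5 = 46.

46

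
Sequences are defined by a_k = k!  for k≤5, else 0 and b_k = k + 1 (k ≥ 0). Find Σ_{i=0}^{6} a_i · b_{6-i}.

The convolution is the t^6 coefficient of A(t)B(t).
Σ = 1·7 + 1·6 + 2·5 + 6·4 + 24·3 + 120·2 + 0·1 = 359.

359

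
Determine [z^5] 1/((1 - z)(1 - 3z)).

364

Partial fractions give a closed form: a_n = (-1/2)·1^n + (3/2)·3^n.
At n = 5: a_5 = 364.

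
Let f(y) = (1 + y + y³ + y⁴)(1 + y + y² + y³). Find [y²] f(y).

(1 + y + y³ + y⁴) has coefficients 1,1,0 for degrees 0…2.
(1 + y + y² + y³) has coefficients 1,1,1 for degrees 0…2.
[y²] = 1·1 + 1·1 = 2.

2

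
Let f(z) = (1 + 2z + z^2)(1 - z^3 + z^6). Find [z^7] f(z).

2

(1 + 2z + z^2) has coefficients 1,2,1 for degrees 0…2.
(1 - z^3 + z^6) has coefficients 1,0,0,-1,0,0,1,0 for degrees 0…7.
[z^7] = 1·0 + 2·1 + 1·0 = 2.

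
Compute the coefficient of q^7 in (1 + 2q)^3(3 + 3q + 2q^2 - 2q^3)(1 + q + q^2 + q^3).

(1 + 2q)^3 has coefficients 1,6,12,8 for degrees 0…3.
(3 + 3q + 2q^2 - 2q^3) has coefficients 3,3,2,-2,0,0,0,0 for degrees 0…7.
Finally multiplying by (1 + q + q^2 + q^3), the product of all factors after the first has coefficients 3,6,8,6,3,0,-2,0 for degrees 0…7.
[q^7] = 1·0 + 6·(-2) + 12·0 + 8·3 = 12.

12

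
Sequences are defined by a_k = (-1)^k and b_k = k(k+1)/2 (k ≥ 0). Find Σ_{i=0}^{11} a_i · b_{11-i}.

36

Write out a_i and b_{11-i} for i = 0,…,11 and sum the products.
Σ = 1·66 − 1·55 + 1·45 − 1·36 + 1·28 − 1·21 + 1·15 − 1·10 + 1·6 − 1·3 + 1·1 − 1·0 = 36.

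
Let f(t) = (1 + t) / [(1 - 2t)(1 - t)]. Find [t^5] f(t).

94

Partial fractions give a closed form: a_n = (3)·2^n + (-2)·1^n.
At n = 5: a_5 = 94.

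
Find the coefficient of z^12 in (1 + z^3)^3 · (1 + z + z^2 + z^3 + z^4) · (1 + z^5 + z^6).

(1 + z^3)^3 has coefficients 1,0,0,3,0,0,3,0,0,1 for degrees 0…9.
(1 + z + z^2 + z^3 + z^4) has coefficients 1,1,1,1,1,0,0,0,0,0,0,0,0 for degrees 0…12.
Finally multiplying by (1 + z^5 + z^6), the product of all factors after the first has coefficients 1,1,1,1,1,1,2,2,2,2,1,0,0 for degrees 0…12.
[z^12] = 1·0 + 3·2 + 3·2 + 1·1 = 13.

13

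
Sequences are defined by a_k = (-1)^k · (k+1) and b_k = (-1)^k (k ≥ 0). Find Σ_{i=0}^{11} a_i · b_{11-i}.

This is [x^11] in the product of the two ordinary generating functions.
Σ = 1·(-1) − 2·1 + 3·(-1) − 4·1 + 5·(-1) − 6·1 + 7·(-1) − 8·1 + 9·(-1) − 10·1 + 11·(-1) − 12·1 = -78.

-78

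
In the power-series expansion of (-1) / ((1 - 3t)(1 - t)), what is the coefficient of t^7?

-3280

Partial fractions give a closed form: a_n = (-3/2)·3^n + (1/2)·1^n.
At n = 7: a_7 = -3280.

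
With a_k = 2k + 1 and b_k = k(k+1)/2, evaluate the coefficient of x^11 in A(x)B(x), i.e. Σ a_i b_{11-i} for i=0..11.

This is [x^11] in the product of the two ordinary generating functions.
Σ = 1·66 + 3·55 + 5·45 + 7·36 + 9·28 + 11·21 + 13·15 + 15·10 + 17·6 + 19·3 + 21·1 + 23·0 = 1716.

1716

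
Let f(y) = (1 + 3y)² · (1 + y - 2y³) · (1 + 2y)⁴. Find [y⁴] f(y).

644

(1 + 3y)² has coefficients 1,6,9 for degrees 0…2.
(1 + y - 2y³) has coefficients 1,1,0,-2,0 for degrees 0…4.
Finally multiplying by (1 + 2y)⁴, the product of all factors after the first has coefficients 1,9,32,54,32 for degrees 0…4.
[y⁴] = 1·32 + 6·54 + 9·32 = 644.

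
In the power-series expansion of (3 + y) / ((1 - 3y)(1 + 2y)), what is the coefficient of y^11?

352246

The denominator gives the recurrence a_n = a_(n−1) + 6a_(n−2) for n ≥ 3; the numerator fixes a_0 = 3, a_1 = 4, a_2 = 22.
Iterating: 3, 4, 22, 46, 178, 454, 1522, 4246, 13378, 38854, 119122, 352246, so a_11 = 352246.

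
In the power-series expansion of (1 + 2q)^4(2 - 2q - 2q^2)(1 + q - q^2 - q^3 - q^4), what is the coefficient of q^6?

(1 + 2q)^4 has coefficients 1,8,24,32,16 for degrees 0…4.
(2 - 2q - 2q^2) has coefficients 2,-2,-2,0,0,0,0 for degrees 0…6.
Finally multiplying by (1 + q - q^2 - q^3 - q^4), the product of all factors after the first has coefficients 2,0,-6,-2,2,4,2 for degrees 0…6.
[q^6] = 1·2 + 8·4 + 24·2 + 32·(-2) + 16·(-6) = -78.

-78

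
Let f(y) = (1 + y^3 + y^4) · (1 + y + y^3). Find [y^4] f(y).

2

(1 + y^3 + y^4) has coefficients 1,0,0,1,1 for degrees 0…4.
(1 + y + y^3) has coefficients 1,1,0,1,0 for degrees 0…4.
[y^4] = 1·0 + 1·1 + 1·1 = 2.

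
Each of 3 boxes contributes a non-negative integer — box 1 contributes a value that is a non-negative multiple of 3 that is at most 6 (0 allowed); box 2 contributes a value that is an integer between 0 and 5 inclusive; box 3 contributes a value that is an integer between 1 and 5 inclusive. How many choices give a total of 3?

3

The generating function for the choices is (1 + x³ + x⁶)·(1 + x + x² + x³ + x⁴ + x⁵)·(x + x² + x³ + x⁴ + x⁵); the count is [x³].
(1 + x³ + x⁶) has coefficients 1,0,0,1 for degrees 0…3.
(1 + x + x² + x³ + x⁴ + x⁵) has coefficients 1,1,1,1 for degrees 0…3.
Finally multiplying by (x + x² + x³ + x⁴ + x⁵), the product of all factors after the first has coefficients 0,1,2,3 for degrees 0…3.
[x³] = 1·3 + 1·0 = 3.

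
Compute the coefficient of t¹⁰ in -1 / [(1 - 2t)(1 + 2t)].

Partial fractions give a closed form: a_n = (-1/2)·2^n + (-1/2)·(-2)^n.
At n = 10: a_10 = -1024.

-1024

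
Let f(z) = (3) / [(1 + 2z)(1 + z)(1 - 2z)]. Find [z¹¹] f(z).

-4095

Partial fractions give a closed form: a_n = (3)·(-2)^n + (-1)·(-1)^n + (1)·2^n.
At n = 11: a_11 = -4095.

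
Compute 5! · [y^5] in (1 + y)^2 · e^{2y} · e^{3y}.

The EGF product rule gives c_5 = Σ_{k_1+k_2+k_3=5} C(5; k_1,k_2,k_3) · ∏ g_i(k_i), where (1+y)^2 gives the falling factorial (2)_k; e^{2y} gives (2)^k; e^{3y} gives (3)^k.
g_1(k) for k = 0…5: 1, 2, 2, 0, 0, 0.
g_2(k) for k = 0…5: 1, 2, 4, 8, 16, 32.
g_3(k) for k = 0…5: 1, 3, 9, 27, 81, 243.
First combine the last two factors: h(k) = Σ_j C(k,j)·g_2(j)·g_3(k−j) for k = 0…5: 1, 5, 25, 125, 625, 3125.
c_5 = Σ_k C(5,k)·g_1(k)·h(5−k) = 1·1·3125 + 5·2·625 + 10·2·125 = 3125 + 6250 + 2500 = 11875.

11875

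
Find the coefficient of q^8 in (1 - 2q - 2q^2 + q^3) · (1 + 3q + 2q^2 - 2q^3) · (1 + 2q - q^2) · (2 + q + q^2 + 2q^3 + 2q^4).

21

(1 - 2q - 2q^2 + q^3) has coefficients 1,-2,-2,1 for degrees 0…3.
(1 + 3q + 2q^2 - 2q^3) has coefficients 1,3,2,-2,0,0,0,0,0 for degrees 0…8.
Multiplying by (1 + 2q - q^2) gives running coefficients 1,5,7,-1,-6,2,0,0,0 for degrees 0…8.
Finally multiplying by (2 + q + q^2 + 2q^3 + 2q^4), the product of all factors after the first has coefficients 2,11,20,12,6,21,8,-12,-8 for degrees 0…8.
[q^8] = 1·(-8) − 2·(-12) − 2·8 + 1·21 = 21.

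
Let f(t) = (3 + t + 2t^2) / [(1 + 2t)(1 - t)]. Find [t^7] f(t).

The denominator gives the recurrence a_n = −a_(n−1) + 2a_(n−2) for n ≥ 3; the numerator fixes a_0 = 3, a_1 = -2, a_2 = 10.
Iterating: 3, -2, 10, -14, 34, -62, 130, -254, so a_7 = -254.

-254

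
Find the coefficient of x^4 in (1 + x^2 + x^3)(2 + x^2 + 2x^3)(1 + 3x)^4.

(1 + x^2 + x^3) has coefficients 1,0,1,1 for degrees 0…3.
(2 + x^2 + 2x^3) has coefficients 2,0,1,2,0 for degrees 0…4.
Finally multiplying by (1 + 3x)^4, the product of all factors after the first has coefficients 2,24,109,230,240 for degrees 0…4.
[x^4] = 1·240 + 1·109 + 1·24 = 373.

373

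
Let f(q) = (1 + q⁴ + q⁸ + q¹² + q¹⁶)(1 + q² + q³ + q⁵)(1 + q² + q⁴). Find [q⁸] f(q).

(1 + q⁴ + q⁸ + q¹² + q¹⁶) has coefficients 1,0,0,0,1,0,0,0,1 for degrees 0…8.
(1 + q² + q³ + q⁵) has coefficients 1,0,1,1,0,1,0,0,0 for degrees 0…8.
Finally multiplying by (1 + q² + q⁴), the product of all factors after the first has coefficients 1,0,2,1,2,2,1,2,0 for degrees 0…8.
[q⁸] = 1·0 + 1·2 + 1·1 = 3.

3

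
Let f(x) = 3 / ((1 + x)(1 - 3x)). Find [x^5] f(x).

546

Partial fractions give a closed form: a_n = (3/4)·(-1)^n + (9/4)·3^n.
At n = 5: a_5 = 546.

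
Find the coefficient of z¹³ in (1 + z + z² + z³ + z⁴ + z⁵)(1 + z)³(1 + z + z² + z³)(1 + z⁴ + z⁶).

39

(1 + z + z² + z³ + z⁴ + z⁵) has coefficients 1,1,1,1,1,1 for degrees 0…5.
(1 + z)³ has coefficients 1,3,3,1,0,0,0,0,0,0,0,0,0,0 for degrees 0…13.
Multiplying by (1 + z + z² + z³) gives running coefficients 1,4,7,8,7,4,1,0,0,0,0,0,0,0 for degrees 0…13.
Finally multiplying by (1 + z⁴ + z⁶), the product of all factors after the first has coefficients 1,4,7,8,8,8,9,12,14,12,8,4,1,0 for degrees 0…13.
[z¹³] = 1·0 + 1·1 + 1·4 + 1·8 + 1·12 + 1·14 = 39.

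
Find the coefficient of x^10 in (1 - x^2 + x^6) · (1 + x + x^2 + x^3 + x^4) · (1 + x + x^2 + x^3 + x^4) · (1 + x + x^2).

(1 - x^2 + x^6) has coefficients 1,0,-1,0,0,0,1 for degrees 0…6.
(1 + x + x^2 + x^3 + x^4) has coefficients 1,1,1,1,1,0,0,0,0,0,0 for degrees 0…10.
Multiplying by (1 + x + x^2 + x^3 + x^4) gives running coefficients 1,2,3,4,5,4,3,2,1,0,0 for degrees 0…10.
Finally multiplying by (1 + x + x^2), the product of all factors after the first has coefficients 1,3,6,9,12,13,12,9,6,3,1 for degrees 0…10.
[x^10] = 1·1 − 1·6 + 1·12 = 7.

7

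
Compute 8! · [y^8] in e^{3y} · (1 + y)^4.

The EGF product rule gives c_8 = Σ_{k_1+k_2=8} C(8; k_1,k_2) · ∏ g_i(k_i), where e^{3y} gives (3)^k; (1+y)^4 gives the falling factorial (4)_k.
g_1(k) for k = 0…8: 1, 3, 9, 27, 81, 243, 729, 2187, 6561.
g_2(k) for k = 0…8: 1, 4, 12, 24, 24, 0, 0, 0, 0.
c_8 = Σ_k C(8,k)·g_1(k)·g_2(8−k) = 70·81·24 + 56·243·24 + 28·729·12 + 8·2187·4 + 1·6561·1 = 136080 + 326592 + 244944 + 69984 + 6561 = 784161.

784161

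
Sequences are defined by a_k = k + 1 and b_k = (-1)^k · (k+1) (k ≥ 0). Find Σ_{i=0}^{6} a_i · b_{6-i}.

The convolution is the x^6 coefficient of A(x)B(x).
Σ = 1·7 + 2·(-6) + 3·5 + 4·(-4) + 5·3 + 6·(-2) + 7·1 = 4.

4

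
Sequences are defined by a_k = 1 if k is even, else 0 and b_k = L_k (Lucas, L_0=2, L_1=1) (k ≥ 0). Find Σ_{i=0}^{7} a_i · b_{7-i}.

45

The convolution is the t^7 coefficient of A(t)B(t).
Σ = 1·29 + 0·18 + 1·11 + 0·7 + 1·4 + 0·3 + 1·1 + 0·2 = 45.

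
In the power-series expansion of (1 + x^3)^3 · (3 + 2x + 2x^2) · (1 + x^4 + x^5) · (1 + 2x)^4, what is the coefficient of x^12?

1372

(1 + x^3)^3 has coefficients 1,0,0,3,0,0,3,0,0,1 for degrees 0…9.
(3 + 2x + 2x^2) has coefficients 3,2,2,0,0,0,0,0,0,0,0,0,0 for degrees 0…12.
Multiplying by (1 + x^4 + x^5) gives running coefficients 3,2,2,0,3,5,4,2,0,0,0,0,0 for degrees 0…12.
Finally multiplying by (1 + 2x)^4, the product of all factors after the first has coefficients 3,26,90,160,163,125,148,250,320,256,128,32,0 for degrees 0…12.
[x^12] = 1·0 + 3·256 + 3·148 + 1·160 = 1372.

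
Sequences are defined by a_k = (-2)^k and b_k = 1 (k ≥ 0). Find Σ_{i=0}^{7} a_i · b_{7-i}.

-85

The convolution is the x^7 coefficient of A(x)B(x).
Σ = 1·1 − 2·1 + 4·1 − 8·1 + 16·1 − 32·1 + 64·1 − 128·1 = -85.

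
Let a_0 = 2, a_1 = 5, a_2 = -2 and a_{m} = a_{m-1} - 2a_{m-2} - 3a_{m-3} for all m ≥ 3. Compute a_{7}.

The ordinary generating function has denominator 1 - y + 2y^2 + 3y^3.
Iterating the recurrence: a_0,…,a_{7} = 2, 5, -2, -18, -29, 13, 125, 186.

186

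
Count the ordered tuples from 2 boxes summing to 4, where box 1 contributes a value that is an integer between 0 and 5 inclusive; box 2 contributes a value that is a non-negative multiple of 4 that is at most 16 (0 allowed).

2

The generating function for the choices is (1 + q + q^2 + q^3 + q^4 + q^5)·(1 + q^4 + q^8 + q^12 + q^16); the count is [q^4].
(1 + q + q^2 + q^3 + q^4 + q^5) has coefficients 1,1,1,1,1 for degrees 0…4.
(1 + q^4 + q^8 + q^12 + q^16) has coefficients 1,0,0,0,1 for degrees 0…4.
[q^4] = 1·1 + 1·0 + 1·0 + 1·0 + 1·1 = 2.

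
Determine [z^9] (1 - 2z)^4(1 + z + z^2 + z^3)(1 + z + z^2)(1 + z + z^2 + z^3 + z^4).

(1 - 2z)^4 has coefficients 1,-8,24,-32,16 for degrees 0…4.
(1 + z + z^2 + z^3) has coefficients 1,1,1,1,0,0,0,0,0,0 for degrees 0…9.
Multiplying by (1 + z + z^2) gives running coefficients 1,2,3,3,2,1,0,0,0,0 for degrees 0…9.
Finally multiplying by (1 + z + z^2 + z^3 + z^4), the product of all factors after the first has coefficients 1,3,6,9,11,11,9,6,3,1 for degrees 0…9.
[z^9] = 1·1 − 8·3 + 24·6 − 32·9 + 16·11 = 9.

9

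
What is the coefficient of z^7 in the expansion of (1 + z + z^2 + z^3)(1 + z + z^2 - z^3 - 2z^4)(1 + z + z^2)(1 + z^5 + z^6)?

(1 + z + z^2 + z^3) has coefficients 1,1,1,1 for degrees 0…3.
(1 + z + z^2 - z^3 - 2z^4) has coefficients 1,1,1,-1,-2,0,0,0 for degrees 0…7.
Multiplying by (1 + z + z^2) gives running coefficients 1,2,3,1,-2,-3,-2,0 for degrees 0…7.
Finally multiplying by (1 + z^5 + z^6), the product of all factors after the first has coefficients 1,2,3,1,-2,-2,1,5 for degrees 0…7.
[z^7] = 1·5 + 1·1 + 1·(-2) + 1·(-2) = 2.

2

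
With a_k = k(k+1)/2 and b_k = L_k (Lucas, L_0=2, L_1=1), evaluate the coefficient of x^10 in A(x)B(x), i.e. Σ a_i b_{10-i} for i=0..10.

1258

Write out a_i and b_{10-i} for i = 0,…,10 and sum the products.
Σ = 0·123 + 1·76 + 3·47 + 6·29 + 10·18 + 15·11 + 21·7 + 28·4 + 36·3 + 45·1 + 55·2 = 1258.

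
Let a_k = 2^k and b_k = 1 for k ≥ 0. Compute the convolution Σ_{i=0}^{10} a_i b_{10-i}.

The convolution is the x^10 coefficient of A(x)B(x).
Σ = 1·1 + 2·1 + 4·1 + 8·1 + 16·1 + 32·1 + 64·1 + 128·1 + 256·1 + 512·1 + 1024·1 = 2047.

2047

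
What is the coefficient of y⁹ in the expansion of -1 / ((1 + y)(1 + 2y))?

Partial fractions give a closed form: a_n = (1)·(-1)^n + (-2)·(-2)^n.
At n = 9: a_9 = 1023.

1023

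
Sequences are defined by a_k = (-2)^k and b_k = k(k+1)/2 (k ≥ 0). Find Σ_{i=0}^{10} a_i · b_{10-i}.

-131

This is [x^10] in the product of the two ordinary generating functions.
Σ = 1·55 − 2·45 + 4·36 − 8·28 + 16·21 − 32·15 + 64·10 − 128·6 + 256·3 − 512·1 + 1024·0 = -131.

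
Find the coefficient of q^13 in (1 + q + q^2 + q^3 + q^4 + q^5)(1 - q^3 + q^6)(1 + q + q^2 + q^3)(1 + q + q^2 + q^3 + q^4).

(1 + q + q^2 + q^3 + q^4 + q^5) has coefficients 1,1,1,1,1,1 for degrees 0…5.
(1 - q^3 + q^6) has coefficients 1,0,0,-1,0,0,1,0,0,0,0,0,0,0 for degrees 0…13.
Multiplying by (1 + q + q^2 + q^3) gives running coefficients 1,1,1,0,-1,-1,0,1,1,1,0,0,0,0 for degrees 0…13.
Finally multiplying by (1 + q + q^2 + q^3 + q^4), the product of all factors after the first has coefficients 1,2,3,3,2,0,-1,-1,0,2,3,3,2,1 for degrees 0…13.
[q^13] = 1·1 + 1·2 + 1·3 + 1·3 + 1·2 + 1·0 = 11.

11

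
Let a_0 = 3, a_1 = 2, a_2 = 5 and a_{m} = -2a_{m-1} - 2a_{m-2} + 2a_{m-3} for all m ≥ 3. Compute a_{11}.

-1224

The ordinary generating function has denominator 1 + 2t + 2t^2 - 2t^3.
Iterating the recurrence: a_0,…,a_{11} = 3, 2, 5, -8, 10, 6, -48, 104, -100, -104, 616, -1224.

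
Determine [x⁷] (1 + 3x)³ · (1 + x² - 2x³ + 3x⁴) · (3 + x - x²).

(1 + 3x)³ has coefficients 1,9,27,27 for degrees 0…3.
(1 + x² - 2x³ + 3x⁴) has coefficients 1,0,1,-2,3,0,0,0 for degrees 0…7.
Finally multiplying by (3 + x - x²), the product of all factors after the first has coefficients 3,1,2,-5,6,5,-3,0 for degrees 0…7.
[x⁷] = 1·0 + 9·(-3) + 27·5 + 27·6 = 270.

270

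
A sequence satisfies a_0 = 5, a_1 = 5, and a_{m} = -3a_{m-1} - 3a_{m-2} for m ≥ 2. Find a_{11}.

The ordinary generating function has denominator 1 + 3y + 3y^2.
Iterating the recurrence: a_0,…,a_{11} = 5, 5, -30, 75, -135, 180, -135, -135, 810, -2025, 3645, -4860.

-4860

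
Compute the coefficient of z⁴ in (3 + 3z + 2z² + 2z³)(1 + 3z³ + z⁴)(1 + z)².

(3 + 3z + 2z² + 2z³) has coefficients 3,3,2,2 for degrees 0…3.
(1 + 3z³ + z⁴) has coefficients 1,0,0,3,1 for degrees 0…4.
Finally multiplying by (1 + z)², the product of all factors after the first has coefficients 1,2,1,3,7 for degrees 0…4.
[z⁴] = 3·7 + 3·3 + 2·1 + 2·2 = 36.

36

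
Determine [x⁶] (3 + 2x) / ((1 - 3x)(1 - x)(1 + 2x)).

2439

Partial fractions give a closed form: a_n = (33/10)·3^n + (-5/6)·1^n + (8/15)·(-2)^n.
At n = 6: a_6 = 2439.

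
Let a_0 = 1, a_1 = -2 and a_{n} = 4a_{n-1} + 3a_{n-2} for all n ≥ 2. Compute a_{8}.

The ordinary generating function has denominator 1 - 4t - 3t^2.
Iterating the recurrence: a_0,…,a_{8} = 1, -2, -5, -26, -119, -554, -2573, -11954, -55535.

-55535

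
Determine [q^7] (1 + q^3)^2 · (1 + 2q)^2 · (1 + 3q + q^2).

15

(1 + q^3)^2 has coefficients 1,0,0,2,0,0,1 for degrees 0…6.
(1 + 2q)^2 has coefficients 1,4,4,0,0,0,0,0 for degrees 0…7.
Finally multiplying by (1 + 3q + q^2), the product of all factors after the first has coefficients 1,7,17,16,4,0,0,0 for degrees 0…7.
[q^7] = 1·0 + 2·4 + 1·7 = 15.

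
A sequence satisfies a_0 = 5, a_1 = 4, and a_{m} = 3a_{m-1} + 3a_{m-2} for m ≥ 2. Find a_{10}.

The ordinary generating function has denominator 1 - 3t - 3t^2.
Iterating the recurrence: a_0,…,a_{10} = 5, 4, 27, 93, 360, 1359, 5157, 19548, 74115, 280989, 1065312.

1065312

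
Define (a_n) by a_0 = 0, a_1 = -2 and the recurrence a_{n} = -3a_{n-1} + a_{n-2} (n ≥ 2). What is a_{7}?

The ordinary generating function has denominator 1 + 3t - t^2.
Iterating the recurrence: a_0,…,a_{7} = 0, -2, 6, -20, 66, -218, 720, -2378.

-2378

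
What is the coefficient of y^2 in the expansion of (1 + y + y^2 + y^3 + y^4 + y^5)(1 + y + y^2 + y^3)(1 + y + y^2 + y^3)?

(1 + y + y^2 + y^3 + y^4 + y^5) has coefficients 1,1,1 for degrees 0…2.
(1 + y + y^2 + y^3) has coefficients 1,1,1 for degrees 0…2.
Finally multiplying by (1 + y + y^2 + y^3), the product of all factors after the first has coefficients 1,2,3 for degrees 0…2.
[y^2] = 1·3 + 1·2 + 1·1 = 6.

6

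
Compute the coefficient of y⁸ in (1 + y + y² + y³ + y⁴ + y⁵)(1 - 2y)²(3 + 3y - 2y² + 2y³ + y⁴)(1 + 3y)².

(1 + y + y² + y³ + y⁴ + y⁵) has coefficients 1,1,1,1,1,1 for degrees 0…5.
(1 - 2y)² has coefficients 1,-4,4,0,0,0,0,0,0 for degrees 0…8.
Multiplying by (3 + 3y - 2y² + 2y³ + y⁴) gives running coefficients 3,-9,-2,22,-15,4,4,0,0 for degrees 0…8.
Finally multiplying by (1 + 3y)², the product of all factors after the first has coefficients 3,9,-29,-71,99,112,-107,60,36 for degrees 0…8.
[y⁸] = 1·36 + 1·60 + 1·(-107) + 1·112 + 1·99 + 1·(-71) = 129.

129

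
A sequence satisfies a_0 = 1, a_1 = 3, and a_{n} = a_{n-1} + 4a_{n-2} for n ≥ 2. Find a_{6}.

The ordinary generating function has denominator 1 - q - 4q^2.
Iterating the recurrence: a_0,…,a_{6} = 1, 3, 7, 19, 47, 123, 311.

311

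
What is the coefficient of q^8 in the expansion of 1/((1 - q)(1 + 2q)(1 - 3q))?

5973

Partial fractions give a closed form: a_n = (-1/6)·1^n + (4/15)·(-2)^n + (9/10)·3^n.
At n = 8: a_8 = 5973.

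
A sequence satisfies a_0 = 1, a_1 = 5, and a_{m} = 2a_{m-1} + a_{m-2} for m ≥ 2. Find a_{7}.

915

The ordinary generating function has denominator 1 - 2q - q^2.
Iterating the recurrence: a_0,…,a_{7} = 1, 5, 11, 27, 65, 157, 379, 915.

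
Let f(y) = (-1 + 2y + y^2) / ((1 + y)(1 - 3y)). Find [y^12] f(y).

-88574

The denominator gives the recurrence a_n = 2a_(n−1) + 3a_(n−2) for n ≥ 3; the numerator fixes a_0 = -1, a_1 = 0, a_2 = -2.
Iterating: -1, 0, -2, -4, -14, -40, -122, -364, -1094, -3280, -9842, -29524, -88574, so a_12 = -88574.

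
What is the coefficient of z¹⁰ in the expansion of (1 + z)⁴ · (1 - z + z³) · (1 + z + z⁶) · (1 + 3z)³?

289

(1 + z)⁴ has coefficients 1,4,6,4,1 for degrees 0…4.
(1 - z + z³) has coefficients 1,-1,0,1,0,0,0,0,0,0,0 for degrees 0…10.
Multiplying by (1 + z + z⁶) gives running coefficients 1,0,-1,1,1,0,1,-1,0,1,0 for degrees 0…10.
Finally multiplying by (1 + 3z)³, the product of all factors after the first has coefficients 1,9,26,19,-17,9,55,35,18,1,-18 for degrees 0…10.
[z¹⁰] = 1·(-18) + 4·1 + 6·18 + 4·35 + 1·55 = 289.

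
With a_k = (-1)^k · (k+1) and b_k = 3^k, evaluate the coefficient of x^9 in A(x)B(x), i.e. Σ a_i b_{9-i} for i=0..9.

11069

Write out a_i and b_{9-i} for i = 0,…,9 and sum the products.
Σ = 1·19683 − 2·6561 + 3·2187 − 4·729 + 5·243 − 6·81 + 7·27 − 8·9 + 9·3 − 10·1 = 11069.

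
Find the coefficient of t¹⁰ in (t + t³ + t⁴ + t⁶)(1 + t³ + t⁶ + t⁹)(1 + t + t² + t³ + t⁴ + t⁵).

8

(t + t³ + t⁴ + t⁶) has coefficients 0,1,0,1,1,0,1 for degrees 0…6.
(1 + t³ + t⁶ + t⁹) has coefficients 1,0,0,1,0,0,1,0,0,1,0 for degrees 0…10.
Finally multiplying by (1 + t + t² + t³ + t⁴ + t⁵), the product of all factors after the first has coefficients 1,1,1,2,2,2,2,2,2,2,2 for degrees 0…10.
[t¹⁰] = 1·2 + 1·2 + 1·2 + 1·2 = 8.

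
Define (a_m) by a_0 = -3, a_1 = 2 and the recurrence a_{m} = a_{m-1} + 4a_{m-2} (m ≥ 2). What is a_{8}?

-1290

The ordinary generating function has denominator 1 - y - 4y^2.
Iterating the recurrence: a_0,…,a_{8} = -3, 2, -10, -2, -42, -50, -218, -418, -1290.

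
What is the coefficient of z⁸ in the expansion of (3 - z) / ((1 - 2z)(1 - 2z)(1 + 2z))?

3328

The denominator gives the recurrence a_n = 2a_(n−1) + 4a_(n−2) − 8a_(n−3) for n ≥ 3; the numerator fixes a_0 = 3, a_1 = 5, a_2 = 22.
Iterating: 3, 5, 22, 40, 128, 240, 672, 1280, 3328, so a_8 = 3328.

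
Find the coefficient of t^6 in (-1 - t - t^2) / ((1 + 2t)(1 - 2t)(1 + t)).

Partial fractions give a closed form: a_n = (-3/4)·(-2)^n + (-7/12)·2^n + (1/3)·(-1)^n.
At n = 6: a_6 = -85.

-85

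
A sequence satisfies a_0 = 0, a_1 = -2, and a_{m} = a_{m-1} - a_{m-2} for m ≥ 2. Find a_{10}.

2

The ordinary generating function has denominator 1 - y + y^2.
Iterating the recurrence: a_0,…,a_{10} = 0, -2, -2, 0, 2, 2, 0, -2, -2, 0, 2.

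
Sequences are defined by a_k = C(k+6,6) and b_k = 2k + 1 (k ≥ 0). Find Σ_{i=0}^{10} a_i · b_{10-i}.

68068

This is [x^10] in the product of the two ordinary generating functions.
Σ = 1·21 + 7·19 + 28·17 + 84·15 + 210·13 + 462·11 + 924·9 + 1716·7 + 3003·5 + 5005·3 + 8008·1 = 68068.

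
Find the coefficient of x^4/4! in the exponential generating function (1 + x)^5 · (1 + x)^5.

The EGF product rule gives c_4 = Σ_{k_1+k_2=4} C(4; k_1,k_2) · ∏ g_i(k_i), where (1+x)^5 gives the falling factorial (5)_k; (1+x)^5 gives the falling factorial (5)_k.
g_1(k) for k = 0…4: 1, 5, 20, 60, 120.
g_2(k) for k = 0…4: 1, 5, 20, 60, 120.
c_4 = Σ_k C(4,k)·g_1(k)·g_2(4−k) = 1·1·120 + 4·5·60 + 6·20·20 + 4·60·5 + 1·120·1 = 120 + 1200 + 2400 + 1200 + 120 = 5040.

5040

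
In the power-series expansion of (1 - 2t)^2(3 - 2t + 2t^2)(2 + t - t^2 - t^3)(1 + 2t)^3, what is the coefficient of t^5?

182

(1 - 2t)^2 has coefficients 1,-4,4 for degrees 0…2.
(3 - 2t + 2t^2) has coefficients 3,-2,2,0,0,0 for degrees 0…5.
Multiplying by (2 + t - t^2 - t^3) gives running coefficients 6,-1,-1,1,0,-2 for degrees 0…5.
Finally multiplying by (1 + 2t)^3, the product of all factors after the first has coefficients 6,35,65,31,-14,2 for degrees 0…5.
[t^5] = 1·2 − 4·(-14) + 4·31 = 182.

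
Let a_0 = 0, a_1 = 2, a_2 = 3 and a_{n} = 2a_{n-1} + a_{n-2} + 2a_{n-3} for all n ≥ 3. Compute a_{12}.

56327

The ordinary generating function has denominator 1 - 2y - y^2 - 2y^3.
Iterating the recurrence: a_0,…,a_{12} = 0, 2, 3, 8, 23, 60, 159, 424, 1127, 2996, 7967, 21184, 56327.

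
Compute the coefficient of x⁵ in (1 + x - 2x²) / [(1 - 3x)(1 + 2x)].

162

The denominator gives the recurrence a_n = a_(n−1) + 6a_(n−2) for n ≥ 3; the numerator fixes a_0 = 1, a_1 = 2, a_2 = 6.
Iterating: 1, 2, 6, 18, 54, 162, so a_5 = 162.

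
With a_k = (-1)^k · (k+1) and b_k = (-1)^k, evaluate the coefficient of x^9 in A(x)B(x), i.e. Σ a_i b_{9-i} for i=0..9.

The convolution is the x^9 coefficient of A(x)B(x).
Σ = 1·(-1) − 2·1 + 3·(-1) − 4·1 + 5·(-1) − 6·1 + 7·(-1) − 8·1 + 9·(-1) − 10·1 = -55.

-55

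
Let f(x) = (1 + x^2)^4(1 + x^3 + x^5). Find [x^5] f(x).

(1 + x^2)^4 has coefficients 1,0,4,0,6,0 for degrees 0…5.
(1 + x^3 + x^5) has coefficients 1,0,0,1,0,1 for degrees 0…5.
[x^5] = 1·1 + 4·1 + 6·0 = 5.

5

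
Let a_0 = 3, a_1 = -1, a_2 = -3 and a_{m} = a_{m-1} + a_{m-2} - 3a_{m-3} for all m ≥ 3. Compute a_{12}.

The ordinary generating function has denominator 1 - x - x^2 + 3x^3.
Iterating the recurrence: a_0,…,a_{12} = 3, -1, -3, -13, -13, -17, 9, 31, 91, 95, 93, -85, -277.

-277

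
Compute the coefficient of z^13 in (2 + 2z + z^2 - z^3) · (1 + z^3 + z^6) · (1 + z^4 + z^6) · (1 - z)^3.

1

(2 + 2z + z^2 - z^3) has coefficients 2,2,1,-1 for degrees 0…3.
(1 + z^3 + z^6) has coefficients 1,0,0,1,0,0,1,0,0,0,0,0,0,0 for degrees 0…13.
Multiplying by (1 + z^4 + z^6) gives running coefficients 1,0,0,1,1,0,2,1,0,1,1,0,1,0 for degrees 0…13.
Finally multiplying by (1 - z)^3, the product of all factors after the first has coefficients 1,-3,3,0,-2,0,4,-6,3,2,-3,0,3,-4 for degrees 0…13.
[z^13] = 2·(-4) + 2·3 + 1·0 − 1·(-3) = 1.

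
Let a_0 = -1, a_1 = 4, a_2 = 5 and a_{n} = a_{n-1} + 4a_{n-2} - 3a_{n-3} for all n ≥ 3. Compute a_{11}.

11562

The ordinary generating function has denominator 1 - z - 4z^2 + 3z^3.
Iterating the recurrence: a_0,…,a_{11} = -1, 4, 5, 24, 32, 113, 169, 525, 862, 2455, 4328, 11562.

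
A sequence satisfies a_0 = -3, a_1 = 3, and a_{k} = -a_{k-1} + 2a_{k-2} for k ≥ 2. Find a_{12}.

The ordinary generating function has denominator 1 + q - 2q^2.
Iterating the recurrence: a_0,…,a_{12} = -3, 3, -9, 15, -33, 63, -129, 255, -513, 1023, -2049, 4095, -8193.

-8193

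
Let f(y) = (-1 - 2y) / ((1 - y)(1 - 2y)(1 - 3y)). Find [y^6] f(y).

The denominator gives the recurrence a_n = 6a_(n−1) − 11a_(n−2) + 6a_(n−3) for n ≥ 3; the numerator fixes a_0 = -1, a_1 = -8, a_2 = -37.
Iterating: -1, -8, -37, -140, -481, -1568, -4957, so a_6 = -4957.

-4957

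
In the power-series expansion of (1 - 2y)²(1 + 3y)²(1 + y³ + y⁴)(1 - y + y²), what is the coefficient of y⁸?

-11

(1 - 2y)² has coefficients 1,-4,4 for degrees 0…2.
(1 + 3y)² has coefficients 1,6,9,0,0,0,0,0,0 for degrees 0…8.
Multiplying by (1 + y³ + y⁴) gives running coefficients 1,6,9,1,7,15,9,0,0 for degrees 0…8.
Finally multiplying by (1 - y + y²), the product of all factors after the first has coefficients 1,5,4,-2,15,9,1,6,9 for degrees 0…8.
[y⁸] = 1·9 − 4·6 + 4·1 = -11.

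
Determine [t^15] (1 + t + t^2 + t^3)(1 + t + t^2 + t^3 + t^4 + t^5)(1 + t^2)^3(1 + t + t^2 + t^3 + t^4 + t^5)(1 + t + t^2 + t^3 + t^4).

406

(1 + t + t^2 + t^3) has coefficients 1,1,1,1 for degrees 0…3.
(1 + t + t^2 + t^3 + t^4 + t^5) has coefficients 1,1,1,1,1,1,0,0,0,0,0,0,0,0,0,0 for degrees 0…15.
Multiplying by (1 + t^2)^3 gives running coefficients 1,1,4,4,7,7,7,7,4,4,1,1,0,0,0,0 for degrees 0…15.
Multiplying by (1 + t + t^2 + t^3 + t^4 + t^5) gives running coefficients 1,2,6,10,17,24,30,36,36,36,30,24,17,10,6,2 for degrees 0…15.
Finally multiplying by (1 + t + t^2 + t^3 + t^4), the product of all factors after the first has coefficients 1,3,9,19,36,59,87,117,143,162,168,162,143,117,87,59 for degrees 0…15.
[t^15] = 1·59 + 1·87 + 1·117 + 1·143 = 406.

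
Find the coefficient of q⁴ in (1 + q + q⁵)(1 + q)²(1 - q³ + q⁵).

(1 + q + q⁵) has coefficients 1,1,0,0,0 for degrees 0…4.
(1 + q)² has coefficients 1,2,1,0,0 for degrees 0…4.
Finally multiplying by (1 - q³ + q⁵), the product of all factors after the first has coefficients 1,2,1,-1,-2 for degrees 0…4.
[q⁴] = 1·(-2) + 1·(-1) = -3.

-3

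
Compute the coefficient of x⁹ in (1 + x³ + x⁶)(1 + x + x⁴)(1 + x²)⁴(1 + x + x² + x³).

55

(1 + x³ + x⁶) has coefficients 1,0,0,1,0,0,1 for degrees 0…6.
(1 + x + x⁴) has coefficients 1,1,0,0,1,0,0,0,0,0 for degrees 0…9.
Multiplying by (1 + x²)⁴ gives running coefficients 1,1,4,4,7,6,8,4,7,1 for degrees 0…9.
Finally multiplying by (1 + x + x² + x³), the product of all factors after the first has coefficients 1,2,6,10,16,21,25,25,25,20 for degrees 0…9.
[x⁹] = 1·20 + 1·25 + 1·10 = 55.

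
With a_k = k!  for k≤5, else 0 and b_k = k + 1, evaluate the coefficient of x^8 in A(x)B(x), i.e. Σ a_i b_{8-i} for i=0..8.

This is [x^8] in the product of the two ordinary generating functions.
Σ = 1·9 + 1·8 + 2·7 + 6·6 + 24·5 + 120·4 + 0·3 + 0·2 + 0·1 = 667.

667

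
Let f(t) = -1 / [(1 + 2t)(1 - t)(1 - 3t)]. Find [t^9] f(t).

Partial fractions give a closed form: a_n = (-4/15)·(-2)^n + (1/6)·1^n + (-9/10)·3^n.
At n = 9: a_9 = -17578.

-17578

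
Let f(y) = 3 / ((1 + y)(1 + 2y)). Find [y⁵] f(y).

-189

Partial fractions give a closed form: a_n = (-3)·(-1)^n + (6)·(-2)^n.
At n = 5: a_5 = -189.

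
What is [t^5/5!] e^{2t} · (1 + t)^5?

5752

The EGF product rule gives c_5 = Σ_{k_1+k_2=5} C(5; k_1,k_2) · ∏ g_i(k_i), where e^{2t} gives (2)^k; (1+t)^5 gives the falling factorial (5)_k.
g_1(k) for k = 0…5: 1, 2, 4, 8, 16, 32.
g_2(k) for k = 0…5: 1, 5, 20, 60, 120, 120.
c_5 = Σ_k C(5,k)·g_1(k)·g_2(5−k) = 1·1·120 + 5·2·120 + 10·4·60 + 10·8·20 + 5·16·5 + 1·32·1 = 120 + 1200 + 2400 + 1600 + 400 + 32 = 5752.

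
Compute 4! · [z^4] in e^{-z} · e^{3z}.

16

The EGF product rule gives c_4 = Σ_{k_1+k_2=4} C(4; k_1,k_2) · ∏ g_i(k_i), where e^{-z} gives (-1)^k; e^{3z} gives (3)^k.
g_1(k) for k = 0…4: 1, -1, 1, -1, 1.
g_2(k) for k = 0…4: 1, 3, 9, 27, 81.
c_4 = Σ_k C(4,k)·g_1(k)·g_2(4−k) = 1·1·81 + 4·(-1)·27 + 6·1·9 + 4·(-1)·3 + 1·1·1 = 81 − 108 + 54 − 12 + 1 = 16.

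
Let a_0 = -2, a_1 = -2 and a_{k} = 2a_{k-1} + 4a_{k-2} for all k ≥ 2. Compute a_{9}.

-38912

The ordinary generating function has denominator 1 - 2z - 4z^2.
Iterating the recurrence: a_0,…,a_{9} = -2, -2, -12, -32, -112, -352, -1152, -3712, -12032, -38912.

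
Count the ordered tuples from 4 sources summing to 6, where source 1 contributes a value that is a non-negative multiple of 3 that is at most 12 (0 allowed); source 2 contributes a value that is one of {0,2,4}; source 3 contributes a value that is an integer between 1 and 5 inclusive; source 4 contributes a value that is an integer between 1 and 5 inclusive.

11

The generating function for the choices is (1 + z³ + z⁶ + z⁹ + z¹²)·(1 + z² + z⁴)·(z + z² + z³ + z⁴ + z⁵)·(z + z² + z³ + z⁴ + z⁵); the count is [z⁶].
(1 + z³ + z⁶ + z⁹ + z¹²) has coefficients 1,0,0,1,0,0,1 for degrees 0…6.
(1 + z² + z⁴) has coefficients 1,0,1,0,1,0,0 for degrees 0…6.
Multiplying by (z + z² + z³ + z⁴ + z⁵) gives running coefficients 0,1,1,2,2,3,2 for degrees 0…6.
Finally multiplying by (z + z² + z³ + z⁴ + z⁵), the product of all factors after the first has coefficients 0,0,1,2,4,6,9 for degrees 0…6.
[z⁶] = 1·9 + 1·2 + 1·0 = 11.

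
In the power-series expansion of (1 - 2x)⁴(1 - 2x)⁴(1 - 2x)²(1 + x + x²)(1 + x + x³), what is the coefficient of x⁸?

-6048

(1 - 2x)⁴ has coefficients 1,-8,24,-32,16 for degrees 0…4.
(1 - 2x)⁴ has coefficients 1,-8,24,-32,16,0,0,0,0 for degrees 0…8.
Multiplying by (1 - 2x)² gives running coefficients 1,-12,60,-160,240,-192,64,0,0 for degrees 0…8.
Multiplying by (1 + x + x²) gives running coefficients 1,-11,49,-112,140,-112,112,-128,64 for degrees 0…8.
Finally multiplying by (1 + x + x³), the product of all factors after the first has coefficients 1,-10,38,-62,17,77,-112,124,-176 for degrees 0…8.
[x⁸] = 1·(-176) − 8·124 + 24·(-112) − 32·77 + 16·17 = -6048.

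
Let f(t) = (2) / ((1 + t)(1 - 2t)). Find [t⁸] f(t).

Partial fractions give a closed form: a_n = (2/3)·(-1)^n + (4/3)·2^n.
At n = 8: a_8 = 342.

342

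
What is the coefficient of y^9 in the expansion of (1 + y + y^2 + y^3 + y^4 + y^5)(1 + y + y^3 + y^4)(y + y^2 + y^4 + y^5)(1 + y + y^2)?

(1 + y + y^2 + y^3 + y^4 + y^5) has coefficients 1,1,1,1,1,1 for degrees 0…5.
(1 + y + y^3 + y^4) has coefficients 1,1,0,1,1,0,0,0,0,0 for degrees 0…9.
Multiplying by (y + y^2 + y^4 + y^5) gives running coefficients 0,1,2,1,2,4,2,1,2,1 for degrees 0…9.
Finally multiplying by (1 + y + y^2), the product of all factors after the first has coefficients 0,1,3,4,5,7,8,7,5,4 for degrees 0…9.
[y^9] = 1·4 + 1·5 + 1·7 + 1·8 + 1·7 + 1·5 = 36.

36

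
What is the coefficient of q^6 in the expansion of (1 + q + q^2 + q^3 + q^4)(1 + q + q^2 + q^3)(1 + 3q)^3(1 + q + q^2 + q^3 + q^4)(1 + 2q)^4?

(1 + q + q^2 + q^3 + q^4) has coefficients 1,1,1,1,1 for degrees 0…4.
(1 + q + q^2 + q^3) has coefficients 1,1,1,1,0,0,0 for degrees 0…6.
Multiplying by (1 + 3q)^3 gives running coefficients 1,10,37,64,63,54,27 for degrees 0…6.
Multiplying by (1 + q + q^2 + q^3 + q^4) gives running coefficients 1,11,48,112,175,228,245 for degrees 0…6.
Finally multiplying by (1 + 2q)^4, the product of all factors after the first has coefficients 1,19,160,792,2591,6028,10621 for degrees 0…6.
[q^6] = 1·10621 + 1·6028 + 1·2591 + 1·792 + 1·160 = 20192.

20192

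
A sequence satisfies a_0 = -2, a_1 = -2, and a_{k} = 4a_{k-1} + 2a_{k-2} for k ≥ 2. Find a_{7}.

The ordinary generating function has denominator 1 - 4z - 2z^2.
Iterating the recurrence: a_0,…,a_{7} = -2, -2, -12, -52, -232, -1032, -4592, -20432.

-20432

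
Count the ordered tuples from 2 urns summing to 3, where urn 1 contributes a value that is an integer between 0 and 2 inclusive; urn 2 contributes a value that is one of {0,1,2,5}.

The generating function for the choices is (1 + z + z²)·(1 + z + z² + z⁵); the count is [z³].
(1 + z + z²) has coefficients 1,1,1 for degrees 0…2.
(1 + z + z² + z⁵) has coefficients 1,1,1,0 for degrees 0…3.
[z³] = 1·0 + 1·1 + 1·1 = 2.

2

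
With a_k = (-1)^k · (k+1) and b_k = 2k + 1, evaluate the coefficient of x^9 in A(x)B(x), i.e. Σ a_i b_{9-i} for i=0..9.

5

The convolution is the x^9 coefficient of A(x)B(x).
Σ = 1·19 − 2·17 + 3·15 − 4·13 + 5·11 − 6·9 + 7·7 − 8·5 + 9·3 − 10·1 = 5.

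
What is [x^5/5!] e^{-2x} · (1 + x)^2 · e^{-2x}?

256

The EGF product rule gives c_5 = Σ_{k_1+k_2+k_3=5} C(5; k_1,k_2,k_3) · ∏ g_i(k_i), where e^{-2x} gives (-2)^k; (1+x)^2 gives the falling factorial (2)_k; e^{-2x} gives (-2)^k.
g_1(k) for k = 0…5: 1, -2, 4, -8, 16, -32.
g_2(k) for k = 0…5: 1, 2, 2, 0, 0, 0.
g_3(k) for k = 0…5: 1, -2, 4, -8, 16, -32.
First combine the last two factors: h(k) = Σ_j C(k,j)·g_2(j)·g_3(k−j) for k = 0…5: 1, 0, -2, 4, 0, -32.
c_5 = Σ_k C(5,k)·g_1(k)·h(5−k) = 1·1·(-32) + 10·4·4 + 10·(-8)·(-2) + 1·(-32)·1 = −32 + 160 + 160 − 32 = 256.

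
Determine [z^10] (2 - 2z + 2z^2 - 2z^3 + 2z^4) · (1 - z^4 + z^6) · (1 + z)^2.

-2

(2 - 2z + 2z^2 - 2z^3 + 2z^4) has coefficients 2,-2,2,-2,2 for degrees 0…4.
(1 - z^4 + z^6) has coefficients 1,0,0,0,-1,0,1,0,0,0,0 for degrees 0…10.
Finally multiplying by (1 + z)^2, the product of all factors after the first has coefficients 1,2,1,0,-1,-2,0,2,1,0,0 for degrees 0…10.
[z^10] = 2·0 − 2·0 + 2·1 − 2·2 + 2·0 = -2.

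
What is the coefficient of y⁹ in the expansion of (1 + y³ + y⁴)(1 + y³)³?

4

(1 + y³ + y⁴) has coefficients 1,0,0,1,1 for degrees 0…4.
(1 + y³)³ has coefficients 1,0,0,3,0,0,3,0,0,1 for degrees 0…9.
[y⁹] = 1·1 + 1·3 + 1·0 = 4.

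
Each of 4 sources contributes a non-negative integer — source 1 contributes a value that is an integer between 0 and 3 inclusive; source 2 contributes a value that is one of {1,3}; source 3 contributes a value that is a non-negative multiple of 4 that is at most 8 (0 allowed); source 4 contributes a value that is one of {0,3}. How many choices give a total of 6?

The generating function for the choices is (1 + x + x^2 + x^3)·(x + x^3)·(1 + x^4 + x^8)·(1 + x^3); the count is [x^6].
(1 + x + x^2 + x^3) has coefficients 1,1,1,1 for degrees 0…3.
(x + x^3) has coefficients 0,1,0,1,0,0,0 for degrees 0…6.
Multiplying by (1 + x^4 + x^8) gives running coefficients 0,1,0,1,0,1,0 for degrees 0…6.
Finally multiplying by (1 + x^3), the product of all factors after the first has coefficients 0,1,0,1,1,1,1 for degrees 0…6.
[x^6] = 1·1 + 1·1 + 1·1 + 1·1 = 4.

4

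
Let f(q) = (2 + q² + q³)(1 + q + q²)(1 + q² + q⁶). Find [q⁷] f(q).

3

(2 + q² + q³) has coefficients 2,0,1,1 for degrees 0…3.
(1 + q + q²) has coefficients 1,1,1,0,0,0,0,0 for degrees 0…7.
Finally multiplying by (1 + q² + q⁶), the product of all factors after the first has coefficients 1,1,2,1,1,0,1,1 for degrees 0…7.
[q⁷] = 2·1 + 1·0 + 1·1 = 3.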